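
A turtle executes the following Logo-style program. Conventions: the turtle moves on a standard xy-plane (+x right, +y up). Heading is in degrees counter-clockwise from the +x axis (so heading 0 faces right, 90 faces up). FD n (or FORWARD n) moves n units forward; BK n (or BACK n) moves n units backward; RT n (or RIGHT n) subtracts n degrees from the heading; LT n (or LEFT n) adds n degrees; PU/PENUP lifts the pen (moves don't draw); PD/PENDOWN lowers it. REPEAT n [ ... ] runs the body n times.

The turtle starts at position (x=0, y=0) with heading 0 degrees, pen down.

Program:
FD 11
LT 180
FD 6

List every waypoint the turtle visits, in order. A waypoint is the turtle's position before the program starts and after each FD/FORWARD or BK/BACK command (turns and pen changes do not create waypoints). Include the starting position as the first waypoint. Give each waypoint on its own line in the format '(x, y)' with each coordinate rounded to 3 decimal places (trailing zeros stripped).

Executing turtle program step by step:
Start: pos=(0,0), heading=0, pen down
FD 11: (0,0) -> (11,0) [heading=0, draw]
LT 180: heading 0 -> 180
FD 6: (11,0) -> (5,0) [heading=180, draw]
Final: pos=(5,0), heading=180, 2 segment(s) drawn
Waypoints (3 total):
(0, 0)
(11, 0)
(5, 0)

Answer: (0, 0)
(11, 0)
(5, 0)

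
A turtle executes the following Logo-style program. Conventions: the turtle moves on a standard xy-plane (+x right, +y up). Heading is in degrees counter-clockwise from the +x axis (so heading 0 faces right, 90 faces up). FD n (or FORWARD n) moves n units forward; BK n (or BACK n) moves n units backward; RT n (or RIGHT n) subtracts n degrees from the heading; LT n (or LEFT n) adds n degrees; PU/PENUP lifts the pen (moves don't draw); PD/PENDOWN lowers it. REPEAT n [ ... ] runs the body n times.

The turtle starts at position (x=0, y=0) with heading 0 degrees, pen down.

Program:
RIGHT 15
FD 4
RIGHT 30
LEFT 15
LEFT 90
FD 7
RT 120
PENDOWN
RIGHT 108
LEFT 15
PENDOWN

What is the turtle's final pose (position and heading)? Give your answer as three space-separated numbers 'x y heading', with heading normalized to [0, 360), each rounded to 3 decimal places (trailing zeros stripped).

Answer: 7.364 5.027 207

Derivation:
Executing turtle program step by step:
Start: pos=(0,0), heading=0, pen down
RT 15: heading 0 -> 345
FD 4: (0,0) -> (3.864,-1.035) [heading=345, draw]
RT 30: heading 345 -> 315
LT 15: heading 315 -> 330
LT 90: heading 330 -> 60
FD 7: (3.864,-1.035) -> (7.364,5.027) [heading=60, draw]
RT 120: heading 60 -> 300
PD: pen down
RT 108: heading 300 -> 192
LT 15: heading 192 -> 207
PD: pen down
Final: pos=(7.364,5.027), heading=207, 2 segment(s) drawn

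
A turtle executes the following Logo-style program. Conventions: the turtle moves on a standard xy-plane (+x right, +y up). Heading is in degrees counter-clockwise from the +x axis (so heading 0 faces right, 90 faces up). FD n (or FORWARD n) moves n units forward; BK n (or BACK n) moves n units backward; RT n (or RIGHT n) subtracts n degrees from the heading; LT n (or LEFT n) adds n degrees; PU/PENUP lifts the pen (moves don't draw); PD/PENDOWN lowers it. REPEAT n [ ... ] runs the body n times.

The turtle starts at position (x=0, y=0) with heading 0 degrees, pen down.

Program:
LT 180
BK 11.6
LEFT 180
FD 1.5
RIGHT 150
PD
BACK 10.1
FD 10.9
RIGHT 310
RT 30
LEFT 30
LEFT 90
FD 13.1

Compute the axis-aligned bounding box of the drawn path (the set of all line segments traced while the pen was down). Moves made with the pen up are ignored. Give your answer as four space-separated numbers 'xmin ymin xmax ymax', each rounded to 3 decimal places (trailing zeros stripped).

Answer: 0 -2.675 25.308 5.05

Derivation:
Executing turtle program step by step:
Start: pos=(0,0), heading=0, pen down
LT 180: heading 0 -> 180
BK 11.6: (0,0) -> (11.6,0) [heading=180, draw]
LT 180: heading 180 -> 0
FD 1.5: (11.6,0) -> (13.1,0) [heading=0, draw]
RT 150: heading 0 -> 210
PD: pen down
BK 10.1: (13.1,0) -> (21.847,5.05) [heading=210, draw]
FD 10.9: (21.847,5.05) -> (12.407,-0.4) [heading=210, draw]
RT 310: heading 210 -> 260
RT 30: heading 260 -> 230
LT 30: heading 230 -> 260
LT 90: heading 260 -> 350
FD 13.1: (12.407,-0.4) -> (25.308,-2.675) [heading=350, draw]
Final: pos=(25.308,-2.675), heading=350, 5 segment(s) drawn

Segment endpoints: x in {0, 11.6, 12.407, 13.1, 21.847, 25.308}, y in {-2.675, -0.4, 0, 0, 0, 5.05}
xmin=0, ymin=-2.675, xmax=25.308, ymax=5.05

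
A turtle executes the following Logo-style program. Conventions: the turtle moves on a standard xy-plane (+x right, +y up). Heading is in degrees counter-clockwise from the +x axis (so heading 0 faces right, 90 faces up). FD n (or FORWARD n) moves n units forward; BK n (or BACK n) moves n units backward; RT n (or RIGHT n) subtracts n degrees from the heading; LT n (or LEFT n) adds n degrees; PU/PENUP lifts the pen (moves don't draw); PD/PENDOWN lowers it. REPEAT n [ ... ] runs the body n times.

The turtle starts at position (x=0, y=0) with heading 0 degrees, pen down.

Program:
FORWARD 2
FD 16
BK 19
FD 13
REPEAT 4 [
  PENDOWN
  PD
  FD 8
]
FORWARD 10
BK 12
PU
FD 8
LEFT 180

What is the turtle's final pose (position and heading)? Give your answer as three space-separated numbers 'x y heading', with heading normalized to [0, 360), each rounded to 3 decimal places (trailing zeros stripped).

Answer: 50 0 180

Derivation:
Executing turtle program step by step:
Start: pos=(0,0), heading=0, pen down
FD 2: (0,0) -> (2,0) [heading=0, draw]
FD 16: (2,0) -> (18,0) [heading=0, draw]
BK 19: (18,0) -> (-1,0) [heading=0, draw]
FD 13: (-1,0) -> (12,0) [heading=0, draw]
REPEAT 4 [
  -- iteration 1/4 --
  PD: pen down
  PD: pen down
  FD 8: (12,0) -> (20,0) [heading=0, draw]
  -- iteration 2/4 --
  PD: pen down
  PD: pen down
  FD 8: (20,0) -> (28,0) [heading=0, draw]
  -- iteration 3/4 --
  PD: pen down
  PD: pen down
  FD 8: (28,0) -> (36,0) [heading=0, draw]
  -- iteration 4/4 --
  PD: pen down
  PD: pen down
  FD 8: (36,0) -> (44,0) [heading=0, draw]
]
FD 10: (44,0) -> (54,0) [heading=0, draw]
BK 12: (54,0) -> (42,0) [heading=0, draw]
PU: pen up
FD 8: (42,0) -> (50,0) [heading=0, move]
LT 180: heading 0 -> 180
Final: pos=(50,0), heading=180, 10 segment(s) drawn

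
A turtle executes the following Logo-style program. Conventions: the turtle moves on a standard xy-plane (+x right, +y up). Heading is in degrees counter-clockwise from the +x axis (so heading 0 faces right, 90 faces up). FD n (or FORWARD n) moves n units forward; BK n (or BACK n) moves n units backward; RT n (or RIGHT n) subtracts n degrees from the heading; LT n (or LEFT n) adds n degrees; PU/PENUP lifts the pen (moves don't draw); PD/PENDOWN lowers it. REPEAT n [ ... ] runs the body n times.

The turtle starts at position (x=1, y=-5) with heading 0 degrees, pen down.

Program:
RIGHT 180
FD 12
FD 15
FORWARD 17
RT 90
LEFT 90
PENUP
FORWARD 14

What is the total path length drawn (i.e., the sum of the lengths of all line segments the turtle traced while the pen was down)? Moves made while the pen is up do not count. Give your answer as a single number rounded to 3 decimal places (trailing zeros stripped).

Answer: 44

Derivation:
Executing turtle program step by step:
Start: pos=(1,-5), heading=0, pen down
RT 180: heading 0 -> 180
FD 12: (1,-5) -> (-11,-5) [heading=180, draw]
FD 15: (-11,-5) -> (-26,-5) [heading=180, draw]
FD 17: (-26,-5) -> (-43,-5) [heading=180, draw]
RT 90: heading 180 -> 90
LT 90: heading 90 -> 180
PU: pen up
FD 14: (-43,-5) -> (-57,-5) [heading=180, move]
Final: pos=(-57,-5), heading=180, 3 segment(s) drawn

Segment lengths:
  seg 1: (1,-5) -> (-11,-5), length = 12
  seg 2: (-11,-5) -> (-26,-5), length = 15
  seg 3: (-26,-5) -> (-43,-5), length = 17
Total = 44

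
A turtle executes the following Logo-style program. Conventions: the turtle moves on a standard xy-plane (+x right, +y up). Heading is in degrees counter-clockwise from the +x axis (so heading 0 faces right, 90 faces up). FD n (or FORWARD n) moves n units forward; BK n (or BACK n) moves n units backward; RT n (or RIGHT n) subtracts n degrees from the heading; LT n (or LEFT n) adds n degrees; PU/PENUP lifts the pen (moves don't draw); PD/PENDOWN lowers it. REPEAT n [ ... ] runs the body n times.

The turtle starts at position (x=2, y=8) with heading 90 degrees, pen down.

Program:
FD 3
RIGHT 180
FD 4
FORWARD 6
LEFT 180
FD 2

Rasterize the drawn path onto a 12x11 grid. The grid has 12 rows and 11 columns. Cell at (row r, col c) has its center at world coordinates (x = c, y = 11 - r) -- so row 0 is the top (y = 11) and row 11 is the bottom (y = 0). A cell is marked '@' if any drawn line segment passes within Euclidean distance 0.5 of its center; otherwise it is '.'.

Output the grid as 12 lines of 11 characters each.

Answer: ..@........
..@........
..@........
..@........
..@........
..@........
..@........
..@........
..@........
..@........
..@........
...........

Derivation:
Segment 0: (2,8) -> (2,11)
Segment 1: (2,11) -> (2,7)
Segment 2: (2,7) -> (2,1)
Segment 3: (2,1) -> (2,3)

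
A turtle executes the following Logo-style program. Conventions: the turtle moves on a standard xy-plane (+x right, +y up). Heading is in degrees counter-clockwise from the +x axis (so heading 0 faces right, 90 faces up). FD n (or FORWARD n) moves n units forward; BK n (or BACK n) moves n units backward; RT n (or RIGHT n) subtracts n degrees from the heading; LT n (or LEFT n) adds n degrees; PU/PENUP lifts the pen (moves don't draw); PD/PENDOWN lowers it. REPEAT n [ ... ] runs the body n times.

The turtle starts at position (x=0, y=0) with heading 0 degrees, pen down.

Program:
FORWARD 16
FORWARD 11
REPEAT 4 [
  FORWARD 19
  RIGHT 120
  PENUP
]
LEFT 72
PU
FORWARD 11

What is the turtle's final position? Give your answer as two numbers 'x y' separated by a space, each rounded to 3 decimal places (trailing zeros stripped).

Answer: 53.36 -8.175

Derivation:
Executing turtle program step by step:
Start: pos=(0,0), heading=0, pen down
FD 16: (0,0) -> (16,0) [heading=0, draw]
FD 11: (16,0) -> (27,0) [heading=0, draw]
REPEAT 4 [
  -- iteration 1/4 --
  FD 19: (27,0) -> (46,0) [heading=0, draw]
  RT 120: heading 0 -> 240
  PU: pen up
  -- iteration 2/4 --
  FD 19: (46,0) -> (36.5,-16.454) [heading=240, move]
  RT 120: heading 240 -> 120
  PU: pen up
  -- iteration 3/4 --
  FD 19: (36.5,-16.454) -> (27,0) [heading=120, move]
  RT 120: heading 120 -> 0
  PU: pen up
  -- iteration 4/4 --
  FD 19: (27,0) -> (46,0) [heading=0, move]
  RT 120: heading 0 -> 240
  PU: pen up
]
LT 72: heading 240 -> 312
PU: pen up
FD 11: (46,0) -> (53.36,-8.175) [heading=312, move]
Final: pos=(53.36,-8.175), heading=312, 3 segment(s) drawn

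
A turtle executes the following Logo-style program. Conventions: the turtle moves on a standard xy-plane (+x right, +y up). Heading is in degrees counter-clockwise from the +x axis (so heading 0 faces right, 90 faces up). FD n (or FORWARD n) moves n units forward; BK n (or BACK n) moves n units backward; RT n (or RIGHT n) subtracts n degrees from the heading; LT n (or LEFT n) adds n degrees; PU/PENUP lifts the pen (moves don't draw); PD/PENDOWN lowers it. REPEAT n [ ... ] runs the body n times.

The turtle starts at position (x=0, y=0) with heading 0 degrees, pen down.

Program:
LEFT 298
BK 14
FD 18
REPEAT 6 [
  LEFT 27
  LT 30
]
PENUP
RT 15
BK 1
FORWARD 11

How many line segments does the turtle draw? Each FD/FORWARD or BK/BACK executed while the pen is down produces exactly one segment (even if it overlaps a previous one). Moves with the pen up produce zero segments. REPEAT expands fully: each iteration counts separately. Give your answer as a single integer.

Answer: 2

Derivation:
Executing turtle program step by step:
Start: pos=(0,0), heading=0, pen down
LT 298: heading 0 -> 298
BK 14: (0,0) -> (-6.573,12.361) [heading=298, draw]
FD 18: (-6.573,12.361) -> (1.878,-3.532) [heading=298, draw]
REPEAT 6 [
  -- iteration 1/6 --
  LT 27: heading 298 -> 325
  LT 30: heading 325 -> 355
  -- iteration 2/6 --
  LT 27: heading 355 -> 22
  LT 30: heading 22 -> 52
  -- iteration 3/6 --
  LT 27: heading 52 -> 79
  LT 30: heading 79 -> 109
  -- iteration 4/6 --
  LT 27: heading 109 -> 136
  LT 30: heading 136 -> 166
  -- iteration 5/6 --
  LT 27: heading 166 -> 193
  LT 30: heading 193 -> 223
  -- iteration 6/6 --
  LT 27: heading 223 -> 250
  LT 30: heading 250 -> 280
]
PU: pen up
RT 15: heading 280 -> 265
BK 1: (1.878,-3.532) -> (1.965,-2.536) [heading=265, move]
FD 11: (1.965,-2.536) -> (1.006,-13.494) [heading=265, move]
Final: pos=(1.006,-13.494), heading=265, 2 segment(s) drawn
Segments drawn: 2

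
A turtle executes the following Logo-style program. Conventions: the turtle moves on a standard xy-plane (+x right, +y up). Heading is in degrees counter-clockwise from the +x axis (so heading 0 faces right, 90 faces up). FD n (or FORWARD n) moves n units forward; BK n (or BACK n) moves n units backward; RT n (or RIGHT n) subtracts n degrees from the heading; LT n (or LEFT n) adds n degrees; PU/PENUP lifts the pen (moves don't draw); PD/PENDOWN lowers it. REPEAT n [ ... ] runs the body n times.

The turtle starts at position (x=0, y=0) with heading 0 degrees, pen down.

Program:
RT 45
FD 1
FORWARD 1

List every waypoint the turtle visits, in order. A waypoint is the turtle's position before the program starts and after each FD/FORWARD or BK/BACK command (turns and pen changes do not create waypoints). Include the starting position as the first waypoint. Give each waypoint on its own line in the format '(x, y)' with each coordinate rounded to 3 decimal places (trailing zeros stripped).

Executing turtle program step by step:
Start: pos=(0,0), heading=0, pen down
RT 45: heading 0 -> 315
FD 1: (0,0) -> (0.707,-0.707) [heading=315, draw]
FD 1: (0.707,-0.707) -> (1.414,-1.414) [heading=315, draw]
Final: pos=(1.414,-1.414), heading=315, 2 segment(s) drawn
Waypoints (3 total):
(0, 0)
(0.707, -0.707)
(1.414, -1.414)

Answer: (0, 0)
(0.707, -0.707)
(1.414, -1.414)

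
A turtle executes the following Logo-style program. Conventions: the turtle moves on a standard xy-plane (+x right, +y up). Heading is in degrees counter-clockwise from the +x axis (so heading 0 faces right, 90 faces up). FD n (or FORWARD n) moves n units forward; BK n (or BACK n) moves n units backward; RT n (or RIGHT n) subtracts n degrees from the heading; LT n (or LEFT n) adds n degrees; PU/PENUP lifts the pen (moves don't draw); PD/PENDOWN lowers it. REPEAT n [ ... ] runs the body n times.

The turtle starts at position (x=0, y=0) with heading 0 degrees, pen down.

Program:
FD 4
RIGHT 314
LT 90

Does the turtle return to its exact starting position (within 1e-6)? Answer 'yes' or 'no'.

Executing turtle program step by step:
Start: pos=(0,0), heading=0, pen down
FD 4: (0,0) -> (4,0) [heading=0, draw]
RT 314: heading 0 -> 46
LT 90: heading 46 -> 136
Final: pos=(4,0), heading=136, 1 segment(s) drawn

Start position: (0, 0)
Final position: (4, 0)
Distance = 4; >= 1e-6 -> NOT closed

Answer: no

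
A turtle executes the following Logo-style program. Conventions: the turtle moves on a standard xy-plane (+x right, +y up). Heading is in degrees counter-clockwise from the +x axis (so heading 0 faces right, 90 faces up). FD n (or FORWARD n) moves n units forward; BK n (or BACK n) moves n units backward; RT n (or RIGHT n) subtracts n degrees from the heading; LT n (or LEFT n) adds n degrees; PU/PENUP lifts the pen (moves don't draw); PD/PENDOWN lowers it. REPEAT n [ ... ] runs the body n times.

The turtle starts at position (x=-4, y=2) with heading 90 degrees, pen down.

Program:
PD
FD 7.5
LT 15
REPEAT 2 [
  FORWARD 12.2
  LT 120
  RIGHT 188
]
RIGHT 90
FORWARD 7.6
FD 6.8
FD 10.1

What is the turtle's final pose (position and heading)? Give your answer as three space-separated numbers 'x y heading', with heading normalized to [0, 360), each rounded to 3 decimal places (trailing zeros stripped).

Executing turtle program step by step:
Start: pos=(-4,2), heading=90, pen down
PD: pen down
FD 7.5: (-4,2) -> (-4,9.5) [heading=90, draw]
LT 15: heading 90 -> 105
REPEAT 2 [
  -- iteration 1/2 --
  FD 12.2: (-4,9.5) -> (-7.158,21.284) [heading=105, draw]
  LT 120: heading 105 -> 225
  RT 188: heading 225 -> 37
  -- iteration 2/2 --
  FD 12.2: (-7.158,21.284) -> (2.586,28.626) [heading=37, draw]
  LT 120: heading 37 -> 157
  RT 188: heading 157 -> 329
]
RT 90: heading 329 -> 239
FD 7.6: (2.586,28.626) -> (-1.329,22.112) [heading=239, draw]
FD 6.8: (-1.329,22.112) -> (-4.831,16.283) [heading=239, draw]
FD 10.1: (-4.831,16.283) -> (-10.033,7.626) [heading=239, draw]
Final: pos=(-10.033,7.626), heading=239, 6 segment(s) drawn

Answer: -10.033 7.626 239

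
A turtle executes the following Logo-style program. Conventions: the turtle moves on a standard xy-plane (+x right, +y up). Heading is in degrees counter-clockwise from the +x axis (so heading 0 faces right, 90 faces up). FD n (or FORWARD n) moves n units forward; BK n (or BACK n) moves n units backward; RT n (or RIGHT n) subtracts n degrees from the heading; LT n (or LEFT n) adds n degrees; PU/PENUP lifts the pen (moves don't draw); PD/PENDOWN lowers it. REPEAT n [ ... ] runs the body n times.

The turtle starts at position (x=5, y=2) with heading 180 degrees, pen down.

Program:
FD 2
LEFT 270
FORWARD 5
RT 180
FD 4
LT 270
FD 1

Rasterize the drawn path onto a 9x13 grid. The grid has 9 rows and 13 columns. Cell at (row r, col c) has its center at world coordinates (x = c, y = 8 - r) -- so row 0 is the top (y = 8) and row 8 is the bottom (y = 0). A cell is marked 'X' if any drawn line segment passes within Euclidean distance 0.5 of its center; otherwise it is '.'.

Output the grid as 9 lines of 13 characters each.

Segment 0: (5,2) -> (3,2)
Segment 1: (3,2) -> (3,7)
Segment 2: (3,7) -> (3,3)
Segment 3: (3,3) -> (2,3)

Answer: .............
...X.........
...X.........
...X.........
...X.........
..XX.........
...XXX.......
.............
.............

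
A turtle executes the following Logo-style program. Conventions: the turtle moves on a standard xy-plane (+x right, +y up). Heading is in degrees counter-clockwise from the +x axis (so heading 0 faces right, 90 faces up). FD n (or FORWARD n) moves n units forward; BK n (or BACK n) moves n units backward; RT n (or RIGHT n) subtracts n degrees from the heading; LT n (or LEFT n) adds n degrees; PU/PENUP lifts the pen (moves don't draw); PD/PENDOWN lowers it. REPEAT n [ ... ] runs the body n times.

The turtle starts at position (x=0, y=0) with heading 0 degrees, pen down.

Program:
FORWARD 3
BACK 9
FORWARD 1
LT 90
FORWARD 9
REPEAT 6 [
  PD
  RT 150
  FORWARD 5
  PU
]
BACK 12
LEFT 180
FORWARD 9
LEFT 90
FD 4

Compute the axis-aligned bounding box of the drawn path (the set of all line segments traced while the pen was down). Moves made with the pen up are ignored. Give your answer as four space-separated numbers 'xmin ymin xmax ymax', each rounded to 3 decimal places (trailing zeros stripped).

Executing turtle program step by step:
Start: pos=(0,0), heading=0, pen down
FD 3: (0,0) -> (3,0) [heading=0, draw]
BK 9: (3,0) -> (-6,0) [heading=0, draw]
FD 1: (-6,0) -> (-5,0) [heading=0, draw]
LT 90: heading 0 -> 90
FD 9: (-5,0) -> (-5,9) [heading=90, draw]
REPEAT 6 [
  -- iteration 1/6 --
  PD: pen down
  RT 150: heading 90 -> 300
  FD 5: (-5,9) -> (-2.5,4.67) [heading=300, draw]
  PU: pen up
  -- iteration 2/6 --
  PD: pen down
  RT 150: heading 300 -> 150
  FD 5: (-2.5,4.67) -> (-6.83,7.17) [heading=150, draw]
  PU: pen up
  -- iteration 3/6 --
  PD: pen down
  RT 150: heading 150 -> 0
  FD 5: (-6.83,7.17) -> (-1.83,7.17) [heading=0, draw]
  PU: pen up
  -- iteration 4/6 --
  PD: pen down
  RT 150: heading 0 -> 210
  FD 5: (-1.83,7.17) -> (-6.16,4.67) [heading=210, draw]
  PU: pen up
  -- iteration 5/6 --
  PD: pen down
  RT 150: heading 210 -> 60
  FD 5: (-6.16,4.67) -> (-3.66,9) [heading=60, draw]
  PU: pen up
  -- iteration 6/6 --
  PD: pen down
  RT 150: heading 60 -> 270
  FD 5: (-3.66,9) -> (-3.66,4) [heading=270, draw]
  PU: pen up
]
BK 12: (-3.66,4) -> (-3.66,16) [heading=270, move]
LT 180: heading 270 -> 90
FD 9: (-3.66,16) -> (-3.66,25) [heading=90, move]
LT 90: heading 90 -> 180
FD 4: (-3.66,25) -> (-7.66,25) [heading=180, move]
Final: pos=(-7.66,25), heading=180, 10 segment(s) drawn

Segment endpoints: x in {-6.83, -6.16, -6, -5, -5, -3.66, -3.66, -2.5, -1.83, 0, 3}, y in {0, 4, 4.67, 4.67, 7.17, 7.17, 9, 9}
xmin=-6.83, ymin=0, xmax=3, ymax=9

Answer: -6.83 0 3 9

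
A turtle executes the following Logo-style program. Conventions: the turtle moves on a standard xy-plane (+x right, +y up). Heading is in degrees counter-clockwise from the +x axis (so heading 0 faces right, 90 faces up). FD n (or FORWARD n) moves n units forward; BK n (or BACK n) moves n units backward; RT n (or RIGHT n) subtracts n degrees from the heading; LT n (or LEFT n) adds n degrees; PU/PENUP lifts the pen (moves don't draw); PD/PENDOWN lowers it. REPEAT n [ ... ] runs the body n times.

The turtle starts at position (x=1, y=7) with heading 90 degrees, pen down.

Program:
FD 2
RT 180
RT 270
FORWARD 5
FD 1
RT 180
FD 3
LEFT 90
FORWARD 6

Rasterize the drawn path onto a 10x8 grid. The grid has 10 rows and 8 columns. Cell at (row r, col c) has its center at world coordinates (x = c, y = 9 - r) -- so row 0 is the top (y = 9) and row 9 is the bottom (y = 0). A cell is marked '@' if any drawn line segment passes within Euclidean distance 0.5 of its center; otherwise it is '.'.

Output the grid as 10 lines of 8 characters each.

Answer: .@@@@@@@
.@..@...
.@..@...
....@...
....@...
....@...
....@...
........
........
........

Derivation:
Segment 0: (1,7) -> (1,9)
Segment 1: (1,9) -> (6,9)
Segment 2: (6,9) -> (7,9)
Segment 3: (7,9) -> (4,9)
Segment 4: (4,9) -> (4,3)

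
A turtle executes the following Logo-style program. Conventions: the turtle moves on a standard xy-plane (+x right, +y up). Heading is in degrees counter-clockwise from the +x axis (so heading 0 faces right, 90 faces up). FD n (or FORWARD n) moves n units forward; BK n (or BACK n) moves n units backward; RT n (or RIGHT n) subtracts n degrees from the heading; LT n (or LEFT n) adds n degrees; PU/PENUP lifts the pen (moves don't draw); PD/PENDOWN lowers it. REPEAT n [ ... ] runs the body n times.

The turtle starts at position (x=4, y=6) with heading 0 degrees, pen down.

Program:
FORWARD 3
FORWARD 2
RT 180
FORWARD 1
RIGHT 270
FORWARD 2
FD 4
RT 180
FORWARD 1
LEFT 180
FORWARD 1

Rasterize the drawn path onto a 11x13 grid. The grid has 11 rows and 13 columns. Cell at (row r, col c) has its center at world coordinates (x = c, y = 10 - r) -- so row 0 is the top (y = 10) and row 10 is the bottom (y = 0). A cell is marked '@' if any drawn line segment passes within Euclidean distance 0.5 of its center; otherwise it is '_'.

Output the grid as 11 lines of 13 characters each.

Segment 0: (4,6) -> (7,6)
Segment 1: (7,6) -> (9,6)
Segment 2: (9,6) -> (8,6)
Segment 3: (8,6) -> (8,4)
Segment 4: (8,4) -> (8,0)
Segment 5: (8,0) -> (8,1)
Segment 6: (8,1) -> (8,0)

Answer: _____________
_____________
_____________
_____________
____@@@@@@___
________@____
________@____
________@____
________@____
________@____
________@____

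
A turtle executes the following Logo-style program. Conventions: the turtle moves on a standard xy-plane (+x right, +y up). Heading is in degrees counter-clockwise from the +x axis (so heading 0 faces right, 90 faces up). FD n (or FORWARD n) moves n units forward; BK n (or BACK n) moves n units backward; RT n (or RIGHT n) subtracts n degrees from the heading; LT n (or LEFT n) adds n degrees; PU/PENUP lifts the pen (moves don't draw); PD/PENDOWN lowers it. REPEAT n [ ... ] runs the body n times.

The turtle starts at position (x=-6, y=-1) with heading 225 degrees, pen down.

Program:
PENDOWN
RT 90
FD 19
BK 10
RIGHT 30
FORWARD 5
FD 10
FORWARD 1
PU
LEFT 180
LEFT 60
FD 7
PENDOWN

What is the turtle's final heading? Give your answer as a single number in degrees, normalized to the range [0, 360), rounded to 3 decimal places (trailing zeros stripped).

Answer: 345

Derivation:
Executing turtle program step by step:
Start: pos=(-6,-1), heading=225, pen down
PD: pen down
RT 90: heading 225 -> 135
FD 19: (-6,-1) -> (-19.435,12.435) [heading=135, draw]
BK 10: (-19.435,12.435) -> (-12.364,5.364) [heading=135, draw]
RT 30: heading 135 -> 105
FD 5: (-12.364,5.364) -> (-13.658,10.194) [heading=105, draw]
FD 10: (-13.658,10.194) -> (-16.246,19.853) [heading=105, draw]
FD 1: (-16.246,19.853) -> (-16.505,20.819) [heading=105, draw]
PU: pen up
LT 180: heading 105 -> 285
LT 60: heading 285 -> 345
FD 7: (-16.505,20.819) -> (-9.744,19.007) [heading=345, move]
PD: pen down
Final: pos=(-9.744,19.007), heading=345, 5 segment(s) drawn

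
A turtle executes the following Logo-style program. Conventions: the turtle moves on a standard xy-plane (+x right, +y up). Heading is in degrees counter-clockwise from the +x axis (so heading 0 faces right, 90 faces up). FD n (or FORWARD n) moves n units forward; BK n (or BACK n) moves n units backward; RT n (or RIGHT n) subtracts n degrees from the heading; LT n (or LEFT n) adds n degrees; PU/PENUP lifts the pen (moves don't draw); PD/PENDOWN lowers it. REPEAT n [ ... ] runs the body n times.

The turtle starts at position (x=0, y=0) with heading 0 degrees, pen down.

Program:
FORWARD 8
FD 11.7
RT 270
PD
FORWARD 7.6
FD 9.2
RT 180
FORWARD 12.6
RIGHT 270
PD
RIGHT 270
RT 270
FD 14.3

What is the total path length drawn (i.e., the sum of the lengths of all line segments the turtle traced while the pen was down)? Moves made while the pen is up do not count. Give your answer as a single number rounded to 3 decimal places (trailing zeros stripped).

Answer: 63.4

Derivation:
Executing turtle program step by step:
Start: pos=(0,0), heading=0, pen down
FD 8: (0,0) -> (8,0) [heading=0, draw]
FD 11.7: (8,0) -> (19.7,0) [heading=0, draw]
RT 270: heading 0 -> 90
PD: pen down
FD 7.6: (19.7,0) -> (19.7,7.6) [heading=90, draw]
FD 9.2: (19.7,7.6) -> (19.7,16.8) [heading=90, draw]
RT 180: heading 90 -> 270
FD 12.6: (19.7,16.8) -> (19.7,4.2) [heading=270, draw]
RT 270: heading 270 -> 0
PD: pen down
RT 270: heading 0 -> 90
RT 270: heading 90 -> 180
FD 14.3: (19.7,4.2) -> (5.4,4.2) [heading=180, draw]
Final: pos=(5.4,4.2), heading=180, 6 segment(s) drawn

Segment lengths:
  seg 1: (0,0) -> (8,0), length = 8
  seg 2: (8,0) -> (19.7,0), length = 11.7
  seg 3: (19.7,0) -> (19.7,7.6), length = 7.6
  seg 4: (19.7,7.6) -> (19.7,16.8), length = 9.2
  seg 5: (19.7,16.8) -> (19.7,4.2), length = 12.6
  seg 6: (19.7,4.2) -> (5.4,4.2), length = 14.3
Total = 63.4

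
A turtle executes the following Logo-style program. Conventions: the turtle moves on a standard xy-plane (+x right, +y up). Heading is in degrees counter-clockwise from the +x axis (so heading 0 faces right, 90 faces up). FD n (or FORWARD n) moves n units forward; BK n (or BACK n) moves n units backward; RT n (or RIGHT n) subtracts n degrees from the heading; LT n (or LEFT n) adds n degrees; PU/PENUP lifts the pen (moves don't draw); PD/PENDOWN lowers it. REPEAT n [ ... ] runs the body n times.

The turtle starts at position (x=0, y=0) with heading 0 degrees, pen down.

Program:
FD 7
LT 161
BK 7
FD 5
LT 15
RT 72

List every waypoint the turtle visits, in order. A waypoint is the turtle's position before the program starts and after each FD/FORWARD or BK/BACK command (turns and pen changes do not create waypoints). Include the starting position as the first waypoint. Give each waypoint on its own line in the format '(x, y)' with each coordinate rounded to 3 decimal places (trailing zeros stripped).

Executing turtle program step by step:
Start: pos=(0,0), heading=0, pen down
FD 7: (0,0) -> (7,0) [heading=0, draw]
LT 161: heading 0 -> 161
BK 7: (7,0) -> (13.619,-2.279) [heading=161, draw]
FD 5: (13.619,-2.279) -> (8.891,-0.651) [heading=161, draw]
LT 15: heading 161 -> 176
RT 72: heading 176 -> 104
Final: pos=(8.891,-0.651), heading=104, 3 segment(s) drawn
Waypoints (4 total):
(0, 0)
(7, 0)
(13.619, -2.279)
(8.891, -0.651)

Answer: (0, 0)
(7, 0)
(13.619, -2.279)
(8.891, -0.651)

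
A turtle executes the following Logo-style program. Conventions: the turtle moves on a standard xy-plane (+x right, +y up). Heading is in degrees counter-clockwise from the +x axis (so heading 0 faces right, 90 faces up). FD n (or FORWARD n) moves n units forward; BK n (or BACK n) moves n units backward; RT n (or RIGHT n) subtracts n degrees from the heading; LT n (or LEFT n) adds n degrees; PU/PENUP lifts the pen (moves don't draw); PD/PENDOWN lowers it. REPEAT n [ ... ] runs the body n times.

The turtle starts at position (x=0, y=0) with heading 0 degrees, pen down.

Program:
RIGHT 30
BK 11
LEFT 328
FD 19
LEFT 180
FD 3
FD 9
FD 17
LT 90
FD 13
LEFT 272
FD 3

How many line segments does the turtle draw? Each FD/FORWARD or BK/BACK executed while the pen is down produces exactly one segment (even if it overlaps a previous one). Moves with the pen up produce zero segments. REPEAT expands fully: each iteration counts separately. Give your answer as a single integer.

Executing turtle program step by step:
Start: pos=(0,0), heading=0, pen down
RT 30: heading 0 -> 330
BK 11: (0,0) -> (-9.526,5.5) [heading=330, draw]
LT 328: heading 330 -> 298
FD 19: (-9.526,5.5) -> (-0.606,-11.276) [heading=298, draw]
LT 180: heading 298 -> 118
FD 3: (-0.606,-11.276) -> (-2.015,-8.627) [heading=118, draw]
FD 9: (-2.015,-8.627) -> (-6.24,-0.681) [heading=118, draw]
FD 17: (-6.24,-0.681) -> (-14.221,14.329) [heading=118, draw]
LT 90: heading 118 -> 208
FD 13: (-14.221,14.329) -> (-25.699,8.226) [heading=208, draw]
LT 272: heading 208 -> 120
FD 3: (-25.699,8.226) -> (-27.199,10.824) [heading=120, draw]
Final: pos=(-27.199,10.824), heading=120, 7 segment(s) drawn
Segments drawn: 7

Answer: 7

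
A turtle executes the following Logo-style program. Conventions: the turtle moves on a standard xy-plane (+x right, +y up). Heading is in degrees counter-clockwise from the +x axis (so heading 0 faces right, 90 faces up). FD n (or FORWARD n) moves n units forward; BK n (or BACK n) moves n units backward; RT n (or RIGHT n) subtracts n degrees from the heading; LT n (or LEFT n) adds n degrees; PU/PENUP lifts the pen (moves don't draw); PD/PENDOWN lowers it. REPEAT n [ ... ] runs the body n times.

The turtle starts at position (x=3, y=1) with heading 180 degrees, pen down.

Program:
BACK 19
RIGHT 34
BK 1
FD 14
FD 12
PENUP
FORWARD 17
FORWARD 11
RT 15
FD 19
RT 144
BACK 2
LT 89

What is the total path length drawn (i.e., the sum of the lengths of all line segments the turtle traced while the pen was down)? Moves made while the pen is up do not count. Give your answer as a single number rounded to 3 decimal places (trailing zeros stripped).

Answer: 46

Derivation:
Executing turtle program step by step:
Start: pos=(3,1), heading=180, pen down
BK 19: (3,1) -> (22,1) [heading=180, draw]
RT 34: heading 180 -> 146
BK 1: (22,1) -> (22.829,0.441) [heading=146, draw]
FD 14: (22.829,0.441) -> (11.223,8.27) [heading=146, draw]
FD 12: (11.223,8.27) -> (1.274,14.98) [heading=146, draw]
PU: pen up
FD 17: (1.274,14.98) -> (-12.82,24.486) [heading=146, move]
FD 11: (-12.82,24.486) -> (-21.939,30.637) [heading=146, move]
RT 15: heading 146 -> 131
FD 19: (-21.939,30.637) -> (-34.404,44.977) [heading=131, move]
RT 144: heading 131 -> 347
BK 2: (-34.404,44.977) -> (-36.353,45.427) [heading=347, move]
LT 89: heading 347 -> 76
Final: pos=(-36.353,45.427), heading=76, 4 segment(s) drawn

Segment lengths:
  seg 1: (3,1) -> (22,1), length = 19
  seg 2: (22,1) -> (22.829,0.441), length = 1
  seg 3: (22.829,0.441) -> (11.223,8.27), length = 14
  seg 4: (11.223,8.27) -> (1.274,14.98), length = 12
Total = 46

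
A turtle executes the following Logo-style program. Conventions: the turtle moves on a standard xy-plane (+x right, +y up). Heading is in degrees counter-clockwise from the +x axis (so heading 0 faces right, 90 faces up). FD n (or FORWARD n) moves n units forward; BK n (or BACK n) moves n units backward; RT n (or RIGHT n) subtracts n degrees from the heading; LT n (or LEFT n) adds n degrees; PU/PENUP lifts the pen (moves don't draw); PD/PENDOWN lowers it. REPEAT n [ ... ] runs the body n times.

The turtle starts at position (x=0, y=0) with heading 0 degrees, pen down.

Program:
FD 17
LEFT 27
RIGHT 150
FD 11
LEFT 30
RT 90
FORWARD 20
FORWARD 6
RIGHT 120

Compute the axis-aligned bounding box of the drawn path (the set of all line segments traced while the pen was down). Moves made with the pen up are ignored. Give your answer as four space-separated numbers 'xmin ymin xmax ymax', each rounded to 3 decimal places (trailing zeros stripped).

Executing turtle program step by step:
Start: pos=(0,0), heading=0, pen down
FD 17: (0,0) -> (17,0) [heading=0, draw]
LT 27: heading 0 -> 27
RT 150: heading 27 -> 237
FD 11: (17,0) -> (11.009,-9.225) [heading=237, draw]
LT 30: heading 237 -> 267
RT 90: heading 267 -> 177
FD 20: (11.009,-9.225) -> (-8.964,-8.179) [heading=177, draw]
FD 6: (-8.964,-8.179) -> (-14.955,-7.865) [heading=177, draw]
RT 120: heading 177 -> 57
Final: pos=(-14.955,-7.865), heading=57, 4 segment(s) drawn

Segment endpoints: x in {-14.955, -8.964, 0, 11.009, 17}, y in {-9.225, -8.179, -7.865, 0}
xmin=-14.955, ymin=-9.225, xmax=17, ymax=0

Answer: -14.955 -9.225 17 0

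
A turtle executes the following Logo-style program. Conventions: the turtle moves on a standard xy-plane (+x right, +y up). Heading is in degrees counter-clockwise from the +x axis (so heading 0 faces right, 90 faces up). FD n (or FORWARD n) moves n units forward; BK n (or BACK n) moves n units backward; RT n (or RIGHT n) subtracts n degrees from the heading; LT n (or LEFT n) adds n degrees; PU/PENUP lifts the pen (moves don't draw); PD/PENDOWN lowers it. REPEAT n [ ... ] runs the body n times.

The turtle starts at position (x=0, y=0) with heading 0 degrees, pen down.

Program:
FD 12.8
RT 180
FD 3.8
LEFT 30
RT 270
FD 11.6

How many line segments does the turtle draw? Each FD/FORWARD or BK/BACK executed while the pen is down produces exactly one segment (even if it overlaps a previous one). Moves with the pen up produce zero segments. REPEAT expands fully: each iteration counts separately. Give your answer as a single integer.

Answer: 3

Derivation:
Executing turtle program step by step:
Start: pos=(0,0), heading=0, pen down
FD 12.8: (0,0) -> (12.8,0) [heading=0, draw]
RT 180: heading 0 -> 180
FD 3.8: (12.8,0) -> (9,0) [heading=180, draw]
LT 30: heading 180 -> 210
RT 270: heading 210 -> 300
FD 11.6: (9,0) -> (14.8,-10.046) [heading=300, draw]
Final: pos=(14.8,-10.046), heading=300, 3 segment(s) drawn
Segments drawn: 3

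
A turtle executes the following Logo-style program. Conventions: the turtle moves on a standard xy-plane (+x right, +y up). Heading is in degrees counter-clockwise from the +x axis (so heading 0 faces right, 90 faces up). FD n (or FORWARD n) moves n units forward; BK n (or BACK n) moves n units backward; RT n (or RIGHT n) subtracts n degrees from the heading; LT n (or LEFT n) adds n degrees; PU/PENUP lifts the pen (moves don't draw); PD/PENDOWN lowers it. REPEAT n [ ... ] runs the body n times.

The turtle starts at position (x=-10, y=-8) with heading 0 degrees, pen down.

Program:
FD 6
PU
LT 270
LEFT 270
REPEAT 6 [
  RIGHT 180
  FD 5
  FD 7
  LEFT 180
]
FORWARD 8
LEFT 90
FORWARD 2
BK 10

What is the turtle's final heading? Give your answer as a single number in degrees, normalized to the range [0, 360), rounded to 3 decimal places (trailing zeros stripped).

Answer: 270

Derivation:
Executing turtle program step by step:
Start: pos=(-10,-8), heading=0, pen down
FD 6: (-10,-8) -> (-4,-8) [heading=0, draw]
PU: pen up
LT 270: heading 0 -> 270
LT 270: heading 270 -> 180
REPEAT 6 [
  -- iteration 1/6 --
  RT 180: heading 180 -> 0
  FD 5: (-4,-8) -> (1,-8) [heading=0, move]
  FD 7: (1,-8) -> (8,-8) [heading=0, move]
  LT 180: heading 0 -> 180
  -- iteration 2/6 --
  RT 180: heading 180 -> 0
  FD 5: (8,-8) -> (13,-8) [heading=0, move]
  FD 7: (13,-8) -> (20,-8) [heading=0, move]
  LT 180: heading 0 -> 180
  -- iteration 3/6 --
  RT 180: heading 180 -> 0
  FD 5: (20,-8) -> (25,-8) [heading=0, move]
  FD 7: (25,-8) -> (32,-8) [heading=0, move]
  LT 180: heading 0 -> 180
  -- iteration 4/6 --
  RT 180: heading 180 -> 0
  FD 5: (32,-8) -> (37,-8) [heading=0, move]
  FD 7: (37,-8) -> (44,-8) [heading=0, move]
  LT 180: heading 0 -> 180
  -- iteration 5/6 --
  RT 180: heading 180 -> 0
  FD 5: (44,-8) -> (49,-8) [heading=0, move]
  FD 7: (49,-8) -> (56,-8) [heading=0, move]
  LT 180: heading 0 -> 180
  -- iteration 6/6 --
  RT 180: heading 180 -> 0
  FD 5: (56,-8) -> (61,-8) [heading=0, move]
  FD 7: (61,-8) -> (68,-8) [heading=0, move]
  LT 180: heading 0 -> 180
]
FD 8: (68,-8) -> (60,-8) [heading=180, move]
LT 90: heading 180 -> 270
FD 2: (60,-8) -> (60,-10) [heading=270, move]
BK 10: (60,-10) -> (60,0) [heading=270, move]
Final: pos=(60,0), heading=270, 1 segment(s) drawn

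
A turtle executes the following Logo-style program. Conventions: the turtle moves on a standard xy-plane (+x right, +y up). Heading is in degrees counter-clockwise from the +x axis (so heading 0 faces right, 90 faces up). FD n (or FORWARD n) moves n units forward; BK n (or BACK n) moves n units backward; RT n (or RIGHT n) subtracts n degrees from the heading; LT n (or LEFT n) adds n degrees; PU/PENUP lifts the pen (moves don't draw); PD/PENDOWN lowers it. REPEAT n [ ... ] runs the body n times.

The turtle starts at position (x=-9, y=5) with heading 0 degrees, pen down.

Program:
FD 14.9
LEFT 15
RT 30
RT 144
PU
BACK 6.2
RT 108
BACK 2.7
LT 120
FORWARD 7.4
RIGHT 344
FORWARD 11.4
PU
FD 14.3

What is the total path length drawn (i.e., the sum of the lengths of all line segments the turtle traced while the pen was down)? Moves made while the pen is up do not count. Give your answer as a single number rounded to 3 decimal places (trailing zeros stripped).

Answer: 14.9

Derivation:
Executing turtle program step by step:
Start: pos=(-9,5), heading=0, pen down
FD 14.9: (-9,5) -> (5.9,5) [heading=0, draw]
LT 15: heading 0 -> 15
RT 30: heading 15 -> 345
RT 144: heading 345 -> 201
PU: pen up
BK 6.2: (5.9,5) -> (11.688,7.222) [heading=201, move]
RT 108: heading 201 -> 93
BK 2.7: (11.688,7.222) -> (11.83,4.526) [heading=93, move]
LT 120: heading 93 -> 213
FD 7.4: (11.83,4.526) -> (5.623,0.495) [heading=213, move]
RT 344: heading 213 -> 229
FD 11.4: (5.623,0.495) -> (-1.856,-8.108) [heading=229, move]
PU: pen up
FD 14.3: (-1.856,-8.108) -> (-11.237,-18.901) [heading=229, move]
Final: pos=(-11.237,-18.901), heading=229, 1 segment(s) drawn

Segment lengths:
  seg 1: (-9,5) -> (5.9,5), length = 14.9
Total = 14.9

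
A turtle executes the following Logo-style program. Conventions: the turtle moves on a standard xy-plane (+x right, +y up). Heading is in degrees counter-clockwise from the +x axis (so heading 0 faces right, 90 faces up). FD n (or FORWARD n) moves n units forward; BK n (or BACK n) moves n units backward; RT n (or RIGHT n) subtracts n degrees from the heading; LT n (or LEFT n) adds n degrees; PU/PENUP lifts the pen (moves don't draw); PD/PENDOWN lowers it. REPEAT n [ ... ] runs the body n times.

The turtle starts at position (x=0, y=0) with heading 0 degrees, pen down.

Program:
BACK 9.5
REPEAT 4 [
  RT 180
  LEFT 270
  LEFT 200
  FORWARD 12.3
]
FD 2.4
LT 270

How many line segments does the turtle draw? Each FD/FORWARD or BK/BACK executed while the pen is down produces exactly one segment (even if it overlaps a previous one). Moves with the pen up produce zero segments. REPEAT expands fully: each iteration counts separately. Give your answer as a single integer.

Answer: 6

Derivation:
Executing turtle program step by step:
Start: pos=(0,0), heading=0, pen down
BK 9.5: (0,0) -> (-9.5,0) [heading=0, draw]
REPEAT 4 [
  -- iteration 1/4 --
  RT 180: heading 0 -> 180
  LT 270: heading 180 -> 90
  LT 200: heading 90 -> 290
  FD 12.3: (-9.5,0) -> (-5.293,-11.558) [heading=290, draw]
  -- iteration 2/4 --
  RT 180: heading 290 -> 110
  LT 270: heading 110 -> 20
  LT 200: heading 20 -> 220
  FD 12.3: (-5.293,-11.558) -> (-14.715,-19.465) [heading=220, draw]
  -- iteration 3/4 --
  RT 180: heading 220 -> 40
  LT 270: heading 40 -> 310
  LT 200: heading 310 -> 150
  FD 12.3: (-14.715,-19.465) -> (-25.368,-13.315) [heading=150, draw]
  -- iteration 4/4 --
  RT 180: heading 150 -> 330
  LT 270: heading 330 -> 240
  LT 200: heading 240 -> 80
  FD 12.3: (-25.368,-13.315) -> (-23.232,-1.201) [heading=80, draw]
]
FD 2.4: (-23.232,-1.201) -> (-22.815,1.162) [heading=80, draw]
LT 270: heading 80 -> 350
Final: pos=(-22.815,1.162), heading=350, 6 segment(s) drawn
Segments drawn: 6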